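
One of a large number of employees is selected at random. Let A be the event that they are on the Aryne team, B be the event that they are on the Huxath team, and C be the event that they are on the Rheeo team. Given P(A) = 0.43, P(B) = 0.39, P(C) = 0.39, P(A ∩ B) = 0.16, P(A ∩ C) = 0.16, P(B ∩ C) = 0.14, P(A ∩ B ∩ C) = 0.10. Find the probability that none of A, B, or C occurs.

Apply inclusion-exclusion:
P(A ∪ B ∪ C) = 0.43 + 0.39 + 0.39 − 0.16 − 0.16 − 0.14 + 0.10 = 0.85
P(none) = 1 − 0.85 = 0.15

0.15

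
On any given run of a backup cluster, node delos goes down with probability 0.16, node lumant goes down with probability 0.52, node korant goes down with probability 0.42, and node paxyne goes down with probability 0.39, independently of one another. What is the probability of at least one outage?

0.85734784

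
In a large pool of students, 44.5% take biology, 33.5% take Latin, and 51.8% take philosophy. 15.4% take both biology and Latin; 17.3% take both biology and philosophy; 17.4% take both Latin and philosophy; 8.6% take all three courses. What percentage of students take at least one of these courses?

88.3%

Using inclusion–exclusion:
P(≥1) = 44.5 + 33.5 + 51.8 − 15.4 − 17.3 − 17.4 + 8.6 = 88.3%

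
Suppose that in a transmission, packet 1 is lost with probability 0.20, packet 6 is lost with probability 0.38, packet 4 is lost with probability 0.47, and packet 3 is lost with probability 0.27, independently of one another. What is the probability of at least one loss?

0.8080976

Since the events are independent, P(none) is the product of the individual non-occurrence probabilities.
P(none) = (1 − 0.20) × (1 − 0.38) × (1 − 0.47) × (1 − 0.27) = 0.80 × 0.62 × 0.53 × 0.73 = 0.1919024
P(at least one) = 1 − 0.1919024 = 0.8080976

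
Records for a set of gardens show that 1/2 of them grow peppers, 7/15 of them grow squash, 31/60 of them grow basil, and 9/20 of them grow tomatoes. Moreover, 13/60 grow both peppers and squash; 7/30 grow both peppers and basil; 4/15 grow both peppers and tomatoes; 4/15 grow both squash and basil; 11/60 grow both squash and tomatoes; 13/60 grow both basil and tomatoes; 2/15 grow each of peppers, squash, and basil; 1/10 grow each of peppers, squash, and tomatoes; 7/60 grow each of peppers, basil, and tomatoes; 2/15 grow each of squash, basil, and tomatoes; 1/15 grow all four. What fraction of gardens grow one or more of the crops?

29/30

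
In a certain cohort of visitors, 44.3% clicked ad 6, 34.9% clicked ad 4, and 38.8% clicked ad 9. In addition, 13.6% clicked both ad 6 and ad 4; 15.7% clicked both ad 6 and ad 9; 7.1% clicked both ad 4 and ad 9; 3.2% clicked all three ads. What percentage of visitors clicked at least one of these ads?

84.8%

By inclusion-exclusion,
P(≥1) = 44.3 + 34.9 + 38.8 − 13.6 − 15.7 − 7.1 + 3.2 = 84.8%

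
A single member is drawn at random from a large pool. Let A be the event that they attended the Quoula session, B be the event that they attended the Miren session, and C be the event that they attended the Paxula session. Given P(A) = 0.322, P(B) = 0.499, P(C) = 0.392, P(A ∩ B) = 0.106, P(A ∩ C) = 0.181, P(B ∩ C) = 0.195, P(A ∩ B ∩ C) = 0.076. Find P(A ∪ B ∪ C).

By inclusion-exclusion,
P(A ∪ B ∪ C) = 0.322 + 0.499 + 0.392 − 0.106 − 0.181 − 0.195 + 0.076 = 0.807

0.807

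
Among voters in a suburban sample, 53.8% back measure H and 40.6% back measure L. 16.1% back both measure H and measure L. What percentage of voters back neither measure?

Inclusion–exclusion gives
P(union) = 53.8 + 40.6 − 16.1 = 78.3%
P(none) = 100% − 78.3% = 21.7%

21.7%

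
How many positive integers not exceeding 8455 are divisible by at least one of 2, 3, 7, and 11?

6258

floor(8455/2) + floor(8455/3) + floor(8455/7) + floor(8455/11) − floor(8455/6) − floor(8455/14) − floor(8455/22) − floor(8455/21) − floor(8455/33) − floor(8455/77) + floor(8455/42) + floor(8455/66) + floor(8455/154) + floor(8455/231) − floor(8455/462) = 4227 + 2818 + 1207 + 768 − 1409 − 603 − 384 − 402 − 256 − 109 + 201 + 128 + 54 + 36 − 18 = 6258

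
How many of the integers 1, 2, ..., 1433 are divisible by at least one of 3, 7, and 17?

661

Apply inclusion-exclusion:
477 + 204 + 84 − 68 − 28 − 12 + 4 = 661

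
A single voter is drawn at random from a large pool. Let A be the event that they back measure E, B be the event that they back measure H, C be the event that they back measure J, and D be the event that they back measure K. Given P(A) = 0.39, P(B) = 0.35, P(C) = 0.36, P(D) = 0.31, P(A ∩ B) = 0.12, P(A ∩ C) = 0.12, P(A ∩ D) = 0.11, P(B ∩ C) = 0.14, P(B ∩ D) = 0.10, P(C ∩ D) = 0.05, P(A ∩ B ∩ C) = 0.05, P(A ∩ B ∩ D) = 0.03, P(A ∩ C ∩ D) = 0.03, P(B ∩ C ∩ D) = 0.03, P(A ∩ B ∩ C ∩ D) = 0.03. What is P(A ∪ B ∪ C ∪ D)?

0.88

Apply inclusion-exclusion:
P(A ∪ B ∪ C ∪ D) = 0.39 + 0.35 + 0.36 + 0.31 − 0.12 − 0.12 − 0.11 − 0.14 − 0.10 − 0.05 + 0.05 + 0.03 + 0.03 + 0.03 − 0.03 = 0.88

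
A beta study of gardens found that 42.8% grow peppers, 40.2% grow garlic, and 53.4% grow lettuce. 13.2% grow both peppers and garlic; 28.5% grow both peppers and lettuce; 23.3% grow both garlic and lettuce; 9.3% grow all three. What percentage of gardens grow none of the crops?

19.3%

P(at least one) = 42.8 + 40.2 + 53.4 − 13.2 − 28.5 − 23.3 + 9.3 = 80.7%
P(none) = 100% − 80.7% = 19.3%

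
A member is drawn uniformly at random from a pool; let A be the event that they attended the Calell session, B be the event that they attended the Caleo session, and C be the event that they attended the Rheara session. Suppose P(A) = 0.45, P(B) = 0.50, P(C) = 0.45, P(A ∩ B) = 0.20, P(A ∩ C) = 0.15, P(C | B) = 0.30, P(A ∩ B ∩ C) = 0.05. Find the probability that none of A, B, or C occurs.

P(B ∩ C) = P(B)·P(C|B) = 0.50 × 0.30 = 0.15
By inclusion-exclusion,
P(A ∪ B ∪ C) = 0.45 + 0.50 + 0.45 − 0.20 − 0.15 − 0.15 + 0.05 = 0.95
P(none) = 1 − 0.95 = 0.05

0.05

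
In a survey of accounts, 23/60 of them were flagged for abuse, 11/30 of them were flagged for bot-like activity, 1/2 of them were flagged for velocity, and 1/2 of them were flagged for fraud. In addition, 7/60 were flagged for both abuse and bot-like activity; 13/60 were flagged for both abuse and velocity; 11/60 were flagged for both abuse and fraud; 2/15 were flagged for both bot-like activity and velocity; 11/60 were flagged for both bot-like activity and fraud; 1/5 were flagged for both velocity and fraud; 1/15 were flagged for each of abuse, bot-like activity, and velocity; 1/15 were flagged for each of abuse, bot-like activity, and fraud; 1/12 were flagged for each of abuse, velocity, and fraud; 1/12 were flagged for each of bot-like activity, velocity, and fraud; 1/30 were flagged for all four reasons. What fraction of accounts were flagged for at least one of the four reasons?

Using inclusion–exclusion:
P(at least one) = 23/60 + 11/30 + 1/2 + 1/2 − 7/60 − 13/60 − 11/60 − 2/15 − 11/60 − 1/5 + 1/15 + 1/15 + 1/12 + 1/12 − 1/30 = 59/60

59/60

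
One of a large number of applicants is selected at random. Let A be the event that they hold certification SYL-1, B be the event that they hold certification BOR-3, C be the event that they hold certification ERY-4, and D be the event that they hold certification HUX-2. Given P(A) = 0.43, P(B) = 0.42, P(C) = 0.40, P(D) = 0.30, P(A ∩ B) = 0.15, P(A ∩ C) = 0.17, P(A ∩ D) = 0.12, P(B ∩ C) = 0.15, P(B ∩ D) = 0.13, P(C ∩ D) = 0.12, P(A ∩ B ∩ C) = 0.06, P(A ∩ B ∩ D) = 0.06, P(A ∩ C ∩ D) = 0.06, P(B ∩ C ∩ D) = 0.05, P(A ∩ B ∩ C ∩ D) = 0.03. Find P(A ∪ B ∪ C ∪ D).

0.91

P(A ∪ B ∪ C ∪ D) = 0.43 + 0.42 + 0.40 + 0.30 − 0.15 − 0.17 − 0.12 − 0.15 − 0.13 − 0.12 + 0.06 + 0.06 + 0.06 + 0.05 − 0.03 = 0.91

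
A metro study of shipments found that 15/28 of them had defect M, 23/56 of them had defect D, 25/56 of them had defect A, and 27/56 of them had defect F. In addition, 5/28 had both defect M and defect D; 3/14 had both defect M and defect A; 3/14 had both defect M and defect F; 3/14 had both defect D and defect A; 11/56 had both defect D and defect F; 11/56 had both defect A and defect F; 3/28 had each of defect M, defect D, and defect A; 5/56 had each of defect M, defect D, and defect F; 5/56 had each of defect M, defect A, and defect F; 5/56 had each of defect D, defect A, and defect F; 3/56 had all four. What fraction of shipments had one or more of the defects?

55/56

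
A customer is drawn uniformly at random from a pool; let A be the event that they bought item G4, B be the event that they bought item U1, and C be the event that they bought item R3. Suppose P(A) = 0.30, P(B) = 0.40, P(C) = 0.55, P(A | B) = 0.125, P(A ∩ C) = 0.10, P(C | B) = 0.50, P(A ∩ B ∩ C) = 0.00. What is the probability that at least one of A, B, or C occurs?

0.90

P(A ∩ B) = P(B)·P(A|B) = 0.40 × 0.125 = 0.05
P(B ∩ C) = P(B)·P(C|B) = 0.40 × 0.50 = 0.20
P(A ∪ B ∪ C) = 0.30 + 0.40 + 0.55 − 0.05 − 0.10 − 0.20 + 0.00 = 0.90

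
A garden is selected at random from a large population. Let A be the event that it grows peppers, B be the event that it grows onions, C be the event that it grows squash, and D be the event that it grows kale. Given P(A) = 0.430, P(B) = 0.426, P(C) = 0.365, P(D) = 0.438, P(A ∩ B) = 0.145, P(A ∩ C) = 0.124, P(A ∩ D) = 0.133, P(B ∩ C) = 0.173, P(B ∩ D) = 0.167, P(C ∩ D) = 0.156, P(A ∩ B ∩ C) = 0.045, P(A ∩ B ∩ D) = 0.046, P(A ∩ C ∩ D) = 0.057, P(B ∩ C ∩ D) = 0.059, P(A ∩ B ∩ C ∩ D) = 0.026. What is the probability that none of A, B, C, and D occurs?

0.058

Apply inclusion-exclusion:
P(A ∪ B ∪ C ∪ D) = 0.430 + 0.426 + 0.365 + 0.438 − 0.145 − 0.124 − 0.133 − 0.173 − 0.167 − 0.156 + 0.045 + 0.046 + 0.057 + 0.059 − 0.026 = 0.942
P(none) = 1 − 0.942 = 0.058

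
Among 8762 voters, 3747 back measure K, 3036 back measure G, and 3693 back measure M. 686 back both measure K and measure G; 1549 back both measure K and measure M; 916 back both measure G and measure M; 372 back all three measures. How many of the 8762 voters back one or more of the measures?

By inclusion–exclusion:
|at least one| = 3747 + 3036 + 3693 − 686 − 1549 − 916 + 372 = 7697

7697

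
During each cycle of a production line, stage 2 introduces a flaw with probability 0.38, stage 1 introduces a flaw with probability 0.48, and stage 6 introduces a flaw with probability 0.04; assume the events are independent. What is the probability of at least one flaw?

0.690496

P(none) = (1 − 0.38) × (1 − 0.48) × (1 − 0.04) = 0.62 × 0.52 × 0.96 = 0.309504
P(at least one) = 1 − 0.309504 = 0.690496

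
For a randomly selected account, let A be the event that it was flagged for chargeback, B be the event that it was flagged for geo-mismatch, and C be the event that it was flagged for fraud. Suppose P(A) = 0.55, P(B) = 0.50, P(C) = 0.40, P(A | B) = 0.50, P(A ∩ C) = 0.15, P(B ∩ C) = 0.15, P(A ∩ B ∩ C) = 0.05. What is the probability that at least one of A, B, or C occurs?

0.95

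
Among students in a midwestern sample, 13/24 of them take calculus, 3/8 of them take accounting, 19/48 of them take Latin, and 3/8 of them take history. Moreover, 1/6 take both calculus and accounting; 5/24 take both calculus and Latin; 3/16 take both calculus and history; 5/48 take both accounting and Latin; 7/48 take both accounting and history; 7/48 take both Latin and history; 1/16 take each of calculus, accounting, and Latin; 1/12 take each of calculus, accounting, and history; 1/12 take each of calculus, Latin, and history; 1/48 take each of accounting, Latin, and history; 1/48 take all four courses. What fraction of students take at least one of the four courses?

P(at least one) = 13/24 + 3/8 + 19/48 + 3/8 − 1/6 − 5/24 − 3/16 − 5/48 − 7/48 − 7/48 + 1/16 + 1/12 + 1/12 + 1/48 − 1/48 = 23/24

23/24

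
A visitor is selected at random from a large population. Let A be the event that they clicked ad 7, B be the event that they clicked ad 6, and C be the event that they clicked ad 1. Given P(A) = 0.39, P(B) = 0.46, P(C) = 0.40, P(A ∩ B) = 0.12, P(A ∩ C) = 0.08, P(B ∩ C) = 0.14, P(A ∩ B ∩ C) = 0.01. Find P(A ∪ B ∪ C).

0.92

P(A ∪ B ∪ C) = 0.39 + 0.46 + 0.40 − 0.12 − 0.08 − 0.14 + 0.01 = 0.92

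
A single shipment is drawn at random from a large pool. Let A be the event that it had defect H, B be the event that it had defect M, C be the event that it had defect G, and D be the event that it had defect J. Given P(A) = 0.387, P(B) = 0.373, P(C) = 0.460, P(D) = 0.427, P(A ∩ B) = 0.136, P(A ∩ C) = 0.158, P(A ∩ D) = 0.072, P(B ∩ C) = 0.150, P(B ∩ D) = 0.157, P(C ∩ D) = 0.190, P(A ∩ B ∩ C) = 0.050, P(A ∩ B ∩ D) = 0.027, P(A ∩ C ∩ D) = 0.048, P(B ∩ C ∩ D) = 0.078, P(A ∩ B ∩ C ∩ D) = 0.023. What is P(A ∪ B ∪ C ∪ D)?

By inclusion–exclusion:
P(A ∪ B ∪ C ∪ D) = 0.387 + 0.373 + 0.460 + 0.427 − 0.136 − 0.158 − 0.072 − 0.150 − 0.157 − 0.190 + 0.050 + 0.027 + 0.048 + 0.078 − 0.023 = 0.964

0.964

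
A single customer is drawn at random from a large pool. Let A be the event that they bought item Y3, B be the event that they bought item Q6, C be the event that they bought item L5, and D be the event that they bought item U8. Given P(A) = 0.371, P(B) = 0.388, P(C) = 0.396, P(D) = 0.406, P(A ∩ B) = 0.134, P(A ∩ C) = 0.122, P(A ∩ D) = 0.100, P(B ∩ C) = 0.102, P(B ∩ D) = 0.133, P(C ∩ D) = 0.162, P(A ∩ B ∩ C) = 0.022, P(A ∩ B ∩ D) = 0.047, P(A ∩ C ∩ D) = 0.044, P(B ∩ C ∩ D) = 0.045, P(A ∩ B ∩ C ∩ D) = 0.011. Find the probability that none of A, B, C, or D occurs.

0.045

P(A ∪ B ∪ C ∪ D) = 0.371 + 0.388 + 0.396 + 0.406 − 0.134 − 0.122 − 0.100 − 0.102 − 0.133 − 0.162 + 0.022 + 0.047 + 0.044 + 0.045 − 0.011 = 0.955
P(none) = 1 − 0.955 = 0.045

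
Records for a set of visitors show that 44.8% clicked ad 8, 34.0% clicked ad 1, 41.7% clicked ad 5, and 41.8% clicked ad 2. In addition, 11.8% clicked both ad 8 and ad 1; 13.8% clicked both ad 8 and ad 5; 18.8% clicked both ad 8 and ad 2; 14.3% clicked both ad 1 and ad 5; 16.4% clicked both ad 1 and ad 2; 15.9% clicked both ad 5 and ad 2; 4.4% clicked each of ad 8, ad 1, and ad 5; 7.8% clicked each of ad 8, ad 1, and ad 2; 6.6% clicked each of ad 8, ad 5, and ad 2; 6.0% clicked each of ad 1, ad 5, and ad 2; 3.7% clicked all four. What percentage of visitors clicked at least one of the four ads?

92.4%

Apply inclusion-exclusion:
P(at least one) = 44.8 + 34.0 + 41.7 + 41.8 − 11.8 − 13.8 − 18.8 − 14.3 − 16.4 − 15.9 + 4.4 + 7.8 + 6.6 + 6.0 − 3.7 = 92.4%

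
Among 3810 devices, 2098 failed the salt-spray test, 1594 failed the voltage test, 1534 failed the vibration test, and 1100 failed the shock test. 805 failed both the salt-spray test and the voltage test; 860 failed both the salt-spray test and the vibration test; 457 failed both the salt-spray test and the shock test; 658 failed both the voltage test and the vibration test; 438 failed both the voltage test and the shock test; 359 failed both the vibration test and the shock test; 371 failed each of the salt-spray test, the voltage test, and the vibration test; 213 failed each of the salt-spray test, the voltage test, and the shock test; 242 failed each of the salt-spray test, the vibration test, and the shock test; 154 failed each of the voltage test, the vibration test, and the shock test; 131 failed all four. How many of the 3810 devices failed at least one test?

3598

|union| = 2098 + 1594 + 1534 + 1100 − 805 − 860 − 457 − 658 − 438 − 359 + 371 + 213 + 242 + 154 − 131 = 3598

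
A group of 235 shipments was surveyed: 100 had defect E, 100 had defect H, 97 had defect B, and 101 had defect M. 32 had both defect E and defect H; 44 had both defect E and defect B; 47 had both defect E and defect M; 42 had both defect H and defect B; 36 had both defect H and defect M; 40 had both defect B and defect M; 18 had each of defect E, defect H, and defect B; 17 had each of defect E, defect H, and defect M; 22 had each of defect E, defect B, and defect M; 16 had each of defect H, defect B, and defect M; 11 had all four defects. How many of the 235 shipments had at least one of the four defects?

219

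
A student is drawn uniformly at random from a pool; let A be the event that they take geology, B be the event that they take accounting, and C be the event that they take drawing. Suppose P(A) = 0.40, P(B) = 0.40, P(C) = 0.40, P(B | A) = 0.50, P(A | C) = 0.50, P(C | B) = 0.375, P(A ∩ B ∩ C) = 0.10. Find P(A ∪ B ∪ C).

0.75

P(A ∩ B) = P(A)·P(B|A) = 0.40 × 0.50 = 0.20
P(A ∩ C) = P(C)·P(A|C) = 0.40 × 0.50 = 0.20
P(B ∩ C) = P(B)·P(C|B) = 0.40 × 0.375 = 0.15
By inclusion-exclusion,
P(A ∪ B ∪ C) = 0.40 + 0.40 + 0.40 − 0.20 − 0.20 − 0.15 + 0.10 = 0.75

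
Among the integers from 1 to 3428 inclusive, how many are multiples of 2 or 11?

Apply inclusion-exclusion:
floor(3428/2) + floor(3428/11) − floor(3428/22) = 1714 + 311 − 155 = 1870

1870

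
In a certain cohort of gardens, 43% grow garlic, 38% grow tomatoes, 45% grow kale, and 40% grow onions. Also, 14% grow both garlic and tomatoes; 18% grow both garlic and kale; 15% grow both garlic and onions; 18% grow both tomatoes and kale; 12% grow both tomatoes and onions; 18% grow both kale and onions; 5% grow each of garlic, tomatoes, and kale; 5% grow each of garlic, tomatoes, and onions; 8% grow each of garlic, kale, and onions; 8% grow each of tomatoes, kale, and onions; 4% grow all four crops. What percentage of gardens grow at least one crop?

93%

By inclusion–exclusion:
P(≥1) = 43 + 38 + 45 + 40 − 14 − 18 − 15 − 18 − 12 − 18 + 5 + 5 + 8 + 8 − 4 = 93%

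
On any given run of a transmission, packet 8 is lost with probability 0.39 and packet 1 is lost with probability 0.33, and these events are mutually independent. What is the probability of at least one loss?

P(none) = (1 − 0.39) × (1 − 0.33) = 0.61 × 0.67 = 0.4087
P(at least one) = 1 − 0.4087 = 0.5913

0.5913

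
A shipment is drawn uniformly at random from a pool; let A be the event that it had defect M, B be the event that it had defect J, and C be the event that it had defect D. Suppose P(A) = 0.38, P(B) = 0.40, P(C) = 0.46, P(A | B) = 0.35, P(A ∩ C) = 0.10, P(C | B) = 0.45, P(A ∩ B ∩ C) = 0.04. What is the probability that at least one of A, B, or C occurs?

0.86

P(A ∩ B) = P(B)·P(A|B) = 0.40 × 0.35 = 0.14
P(B ∩ C) = P(B)·P(C|B) = 0.40 × 0.45 = 0.18
P(A ∪ B ∪ C) = 0.38 + 0.40 + 0.46 − 0.14 − 0.10 − 0.18 + 0.04 = 0.86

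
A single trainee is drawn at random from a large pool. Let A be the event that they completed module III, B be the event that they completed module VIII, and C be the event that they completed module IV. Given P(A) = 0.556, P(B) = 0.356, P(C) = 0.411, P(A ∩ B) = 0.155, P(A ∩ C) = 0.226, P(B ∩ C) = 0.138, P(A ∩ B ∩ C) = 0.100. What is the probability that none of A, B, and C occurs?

P(A ∪ B ∪ C) = 0.556 + 0.356 + 0.411 − 0.155 − 0.226 − 0.138 + 0.100 = 0.904
P(none) = 1 − 0.904 = 0.096

0.096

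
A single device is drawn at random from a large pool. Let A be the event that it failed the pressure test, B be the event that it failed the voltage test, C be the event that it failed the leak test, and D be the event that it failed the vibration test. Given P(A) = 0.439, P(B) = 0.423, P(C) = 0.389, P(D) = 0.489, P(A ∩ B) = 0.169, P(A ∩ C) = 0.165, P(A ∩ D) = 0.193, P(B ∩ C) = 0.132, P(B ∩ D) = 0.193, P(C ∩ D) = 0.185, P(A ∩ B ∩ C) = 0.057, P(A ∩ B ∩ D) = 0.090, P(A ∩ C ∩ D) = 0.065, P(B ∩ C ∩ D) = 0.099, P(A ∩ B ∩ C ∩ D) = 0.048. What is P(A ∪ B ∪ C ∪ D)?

0.966

P(A ∪ B ∪ C ∪ D) = 0.439 + 0.423 + 0.389 + 0.489 − 0.169 − 0.165 − 0.193 − 0.132 − 0.193 − 0.185 + 0.057 + 0.090 + 0.065 + 0.099 − 0.048 = 0.966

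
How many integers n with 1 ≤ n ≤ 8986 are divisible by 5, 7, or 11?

3384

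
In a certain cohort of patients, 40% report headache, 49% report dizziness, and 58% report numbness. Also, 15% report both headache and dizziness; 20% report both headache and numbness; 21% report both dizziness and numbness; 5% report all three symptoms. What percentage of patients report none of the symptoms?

4%

By inclusion–exclusion:
P(≥1) = 40 + 49 + 58 − 15 − 20 − 21 + 5 = 96%
P(none) = 100% − 96% = 4%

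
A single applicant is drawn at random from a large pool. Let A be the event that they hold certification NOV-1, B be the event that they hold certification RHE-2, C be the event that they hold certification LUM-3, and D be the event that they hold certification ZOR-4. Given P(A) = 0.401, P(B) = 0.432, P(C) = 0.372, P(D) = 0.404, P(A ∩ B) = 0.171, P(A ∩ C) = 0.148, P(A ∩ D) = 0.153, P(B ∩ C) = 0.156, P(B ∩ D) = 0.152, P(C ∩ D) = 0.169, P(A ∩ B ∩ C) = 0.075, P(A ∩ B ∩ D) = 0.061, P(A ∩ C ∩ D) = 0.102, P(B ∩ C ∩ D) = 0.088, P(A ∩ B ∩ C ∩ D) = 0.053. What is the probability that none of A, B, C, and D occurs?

0.067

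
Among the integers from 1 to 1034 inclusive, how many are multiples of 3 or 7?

⌊1034/3⌋ + ⌊1034/7⌋ − ⌊1034/21⌋ = 344 + 147 − 49 = 442

442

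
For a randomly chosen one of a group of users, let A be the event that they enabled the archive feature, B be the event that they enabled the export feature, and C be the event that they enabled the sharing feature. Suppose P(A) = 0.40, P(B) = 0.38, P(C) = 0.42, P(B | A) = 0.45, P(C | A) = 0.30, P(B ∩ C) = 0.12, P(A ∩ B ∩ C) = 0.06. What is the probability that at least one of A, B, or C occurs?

P(A ∩ B) = P(A)·P(B|A) = 0.40 × 0.45 = 0.18
P(A ∩ C) = P(A)·P(C|A) = 0.40 × 0.30 = 0.12
P(A ∪ B ∪ C) = 0.40 + 0.38 + 0.42 − 0.18 − 0.12 − 0.12 + 0.06 = 0.84

0.84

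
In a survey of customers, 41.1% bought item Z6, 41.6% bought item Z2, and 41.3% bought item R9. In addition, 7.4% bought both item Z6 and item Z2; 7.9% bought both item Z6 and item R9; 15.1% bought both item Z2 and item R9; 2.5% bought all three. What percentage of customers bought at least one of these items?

96.1%

Inclusion–exclusion gives
P(≥1) = 41.1 + 41.6 + 41.3 − 7.4 − 7.9 − 15.1 + 2.5 = 96.1%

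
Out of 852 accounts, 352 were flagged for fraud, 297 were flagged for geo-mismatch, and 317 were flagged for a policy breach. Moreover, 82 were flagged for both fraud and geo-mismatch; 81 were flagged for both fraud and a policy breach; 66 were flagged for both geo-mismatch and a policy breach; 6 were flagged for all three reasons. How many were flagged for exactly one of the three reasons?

By inclusion–exclusion (exactly-one form):
|exactly one| = 352 + 297 + 317 − 2·82 − 2·81 − 2·66 + 3·6 = 526

526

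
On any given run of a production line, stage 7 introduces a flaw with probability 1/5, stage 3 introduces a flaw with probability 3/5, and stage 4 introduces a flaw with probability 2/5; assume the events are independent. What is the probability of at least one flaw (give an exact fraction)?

Independence gives P(none) = ∏(1 − pᵢ).
P(none) = (1 − 1/5) × (1 − 3/5) × (1 − 2/5) = 4/5 × 2/5 × 3/5 = 24/125
P(at least one) = 1 − 24/125 = 101/125

101/125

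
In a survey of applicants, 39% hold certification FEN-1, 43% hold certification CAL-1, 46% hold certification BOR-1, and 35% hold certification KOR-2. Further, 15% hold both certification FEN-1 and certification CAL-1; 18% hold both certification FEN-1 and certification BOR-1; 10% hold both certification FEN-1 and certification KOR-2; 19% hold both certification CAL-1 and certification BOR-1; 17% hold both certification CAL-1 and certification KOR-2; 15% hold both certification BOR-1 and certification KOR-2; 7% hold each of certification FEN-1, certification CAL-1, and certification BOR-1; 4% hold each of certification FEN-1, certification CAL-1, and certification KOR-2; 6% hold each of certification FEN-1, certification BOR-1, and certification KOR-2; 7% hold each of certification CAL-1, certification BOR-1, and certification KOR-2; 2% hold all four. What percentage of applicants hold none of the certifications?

9%

By inclusion–exclusion:
P(≥1) = 39 + 43 + 46 + 35 − 15 − 18 − 10 − 19 − 17 − 15 + 7 + 4 + 6 + 7 − 2 = 91%
P(none) = 100% − 91% = 9%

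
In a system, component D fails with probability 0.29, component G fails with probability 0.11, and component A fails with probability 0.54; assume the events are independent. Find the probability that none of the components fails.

0.290674

Since the events are independent, P(none) is the product of the individual non-occurrence probabilities.
P(none) = (1 − 0.29) × (1 − 0.11) × (1 − 0.54) = 0.71 × 0.89 × 0.46 = 0.290674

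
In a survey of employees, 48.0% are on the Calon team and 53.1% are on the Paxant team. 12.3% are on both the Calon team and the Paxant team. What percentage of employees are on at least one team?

P(union) = 48.0 + 53.1 − 12.3 = 88.8%

88.8%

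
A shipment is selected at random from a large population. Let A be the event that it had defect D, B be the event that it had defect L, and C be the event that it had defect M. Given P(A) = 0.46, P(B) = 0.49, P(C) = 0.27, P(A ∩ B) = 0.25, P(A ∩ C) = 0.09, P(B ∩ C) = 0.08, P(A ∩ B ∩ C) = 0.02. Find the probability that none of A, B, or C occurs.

Inclusion–exclusion gives
P(A ∪ B ∪ C) = 0.46 + 0.49 + 0.27 − 0.25 − 0.09 − 0.08 + 0.02 = 0.82
P(none) = 1 − 0.82 = 0.18

0.18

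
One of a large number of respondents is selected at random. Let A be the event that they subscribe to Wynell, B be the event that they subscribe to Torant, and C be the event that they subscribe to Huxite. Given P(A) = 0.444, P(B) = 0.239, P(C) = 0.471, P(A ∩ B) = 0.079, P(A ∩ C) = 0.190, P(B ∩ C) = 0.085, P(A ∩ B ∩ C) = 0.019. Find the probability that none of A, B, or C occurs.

By inclusion-exclusion,
P(A ∪ B ∪ C) = 0.444 + 0.239 + 0.471 − 0.079 − 0.190 − 0.085 + 0.019 = 0.819
P(none) = 1 − 0.819 = 0.181

0.181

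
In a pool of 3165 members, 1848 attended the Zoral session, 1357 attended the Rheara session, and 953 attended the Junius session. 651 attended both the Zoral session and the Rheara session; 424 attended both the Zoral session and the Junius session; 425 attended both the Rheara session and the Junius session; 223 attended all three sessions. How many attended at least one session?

2881

N(≥1) = 1848 + 1357 + 953 − 651 − 424 − 425 + 223 = 2881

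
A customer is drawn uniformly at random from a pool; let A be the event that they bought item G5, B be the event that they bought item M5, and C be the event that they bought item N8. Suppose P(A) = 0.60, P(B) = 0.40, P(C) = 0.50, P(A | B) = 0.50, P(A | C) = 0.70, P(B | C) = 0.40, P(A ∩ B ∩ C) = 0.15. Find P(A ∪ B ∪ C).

P(A ∩ B) = P(B)·P(A|B) = 0.40 × 0.50 = 0.20
P(A ∩ C) = P(C)·P(A|C) = 0.50 × 0.70 = 0.35
P(B ∩ C) = P(C)·P(B|C) = 0.50 × 0.40 = 0.20
Inclusion–exclusion gives
P(A ∪ B ∪ C) = 0.60 + 0.40 + 0.50 − 0.20 − 0.35 − 0.20 + 0.15 = 0.90

0.90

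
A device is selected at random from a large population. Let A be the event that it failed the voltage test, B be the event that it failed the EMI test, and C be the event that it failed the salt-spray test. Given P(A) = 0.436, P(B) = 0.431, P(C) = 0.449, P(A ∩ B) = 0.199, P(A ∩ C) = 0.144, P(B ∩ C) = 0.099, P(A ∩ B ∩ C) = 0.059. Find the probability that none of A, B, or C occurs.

0.067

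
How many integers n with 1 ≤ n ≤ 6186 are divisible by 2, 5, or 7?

By inclusion–exclusion:
⌊6186/2⌋ + ⌊6186/5⌋ + ⌊6186/7⌋ − ⌊6186/10⌋ − ⌊6186/14⌋ − ⌊6186/35⌋ + ⌊6186/70⌋ = 3093 + 1237 + 883 − 618 − 441 − 176 + 88 = 4066

4066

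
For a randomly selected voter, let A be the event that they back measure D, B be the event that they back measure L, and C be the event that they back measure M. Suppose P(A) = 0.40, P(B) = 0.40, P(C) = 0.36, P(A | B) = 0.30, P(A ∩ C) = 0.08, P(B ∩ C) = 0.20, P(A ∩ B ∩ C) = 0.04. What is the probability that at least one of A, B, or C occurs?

0.80

P(A ∩ B) = P(B)·P(A|B) = 0.40 × 0.30 = 0.12
P(A ∪ B ∪ C) = 0.40 + 0.40 + 0.36 − 0.12 − 0.08 − 0.20 + 0.04 = 0.80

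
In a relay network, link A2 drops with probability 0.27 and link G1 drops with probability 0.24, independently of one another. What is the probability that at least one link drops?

0.4452

Independence gives P(none) = ∏(1 − pᵢ).
P(none) = (1 − 0.27) × (1 − 0.24) = 0.73 × 0.76 = 0.5548
P(at least one) = 1 − 0.5548 = 0.4452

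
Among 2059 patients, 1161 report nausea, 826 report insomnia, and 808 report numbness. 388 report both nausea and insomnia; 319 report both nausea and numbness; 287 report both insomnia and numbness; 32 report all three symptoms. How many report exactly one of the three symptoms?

903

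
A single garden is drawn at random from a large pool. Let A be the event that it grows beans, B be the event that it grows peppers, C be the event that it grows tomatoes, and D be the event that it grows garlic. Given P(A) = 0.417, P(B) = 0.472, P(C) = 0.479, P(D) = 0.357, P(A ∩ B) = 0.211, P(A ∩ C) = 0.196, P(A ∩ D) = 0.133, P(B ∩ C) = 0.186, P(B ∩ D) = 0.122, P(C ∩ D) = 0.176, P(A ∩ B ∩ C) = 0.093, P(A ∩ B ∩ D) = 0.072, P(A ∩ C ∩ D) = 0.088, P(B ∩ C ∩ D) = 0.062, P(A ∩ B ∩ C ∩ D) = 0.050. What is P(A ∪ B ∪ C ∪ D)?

By inclusion–exclusion:
P(A ∪ B ∪ C ∪ D) = 0.417 + 0.472 + 0.479 + 0.357 − 0.211 − 0.196 − 0.133 − 0.186 − 0.122 − 0.176 + 0.093 + 0.072 + 0.088 + 0.062 − 0.050 = 0.966

0.966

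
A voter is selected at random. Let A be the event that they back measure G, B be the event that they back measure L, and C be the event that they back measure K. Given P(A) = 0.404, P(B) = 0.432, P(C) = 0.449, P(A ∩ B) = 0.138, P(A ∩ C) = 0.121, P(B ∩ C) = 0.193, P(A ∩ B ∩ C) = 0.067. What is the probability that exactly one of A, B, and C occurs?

0.582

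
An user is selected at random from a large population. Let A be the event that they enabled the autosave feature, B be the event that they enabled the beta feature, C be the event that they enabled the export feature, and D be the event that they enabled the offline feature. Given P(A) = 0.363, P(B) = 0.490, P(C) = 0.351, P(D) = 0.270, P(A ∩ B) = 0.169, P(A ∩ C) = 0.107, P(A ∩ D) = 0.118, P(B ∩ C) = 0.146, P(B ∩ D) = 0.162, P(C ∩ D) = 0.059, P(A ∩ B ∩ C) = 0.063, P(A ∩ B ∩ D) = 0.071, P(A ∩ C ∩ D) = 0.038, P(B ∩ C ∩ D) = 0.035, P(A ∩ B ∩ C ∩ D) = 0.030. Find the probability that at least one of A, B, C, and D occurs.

By inclusion–exclusion:
P(A ∪ B ∪ C ∪ D) = 0.363 + 0.490 + 0.351 + 0.270 − 0.169 − 0.107 − 0.118 − 0.146 − 0.162 − 0.059 + 0.063 + 0.071 + 0.038 + 0.035 − 0.030 = 0.890

0.890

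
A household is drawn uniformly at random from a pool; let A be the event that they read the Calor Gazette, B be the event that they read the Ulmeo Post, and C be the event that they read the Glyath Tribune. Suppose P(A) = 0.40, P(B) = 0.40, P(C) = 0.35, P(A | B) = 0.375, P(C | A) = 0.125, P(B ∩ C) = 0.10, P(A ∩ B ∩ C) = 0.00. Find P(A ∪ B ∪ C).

0.85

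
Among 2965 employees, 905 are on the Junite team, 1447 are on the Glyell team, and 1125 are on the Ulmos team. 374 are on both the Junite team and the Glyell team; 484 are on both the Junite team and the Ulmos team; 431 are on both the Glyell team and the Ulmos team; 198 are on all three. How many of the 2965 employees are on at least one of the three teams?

2386

By inclusion–exclusion:
|union| = 905 + 1447 + 1125 − 374 − 484 − 431 + 198 = 2386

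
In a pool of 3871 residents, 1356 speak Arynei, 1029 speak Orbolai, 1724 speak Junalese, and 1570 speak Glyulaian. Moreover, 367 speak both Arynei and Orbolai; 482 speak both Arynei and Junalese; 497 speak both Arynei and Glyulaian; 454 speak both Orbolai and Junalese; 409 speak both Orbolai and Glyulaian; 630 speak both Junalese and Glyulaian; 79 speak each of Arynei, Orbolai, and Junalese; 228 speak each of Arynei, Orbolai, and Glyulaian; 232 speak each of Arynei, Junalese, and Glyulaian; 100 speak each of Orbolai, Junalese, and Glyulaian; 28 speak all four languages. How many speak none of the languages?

420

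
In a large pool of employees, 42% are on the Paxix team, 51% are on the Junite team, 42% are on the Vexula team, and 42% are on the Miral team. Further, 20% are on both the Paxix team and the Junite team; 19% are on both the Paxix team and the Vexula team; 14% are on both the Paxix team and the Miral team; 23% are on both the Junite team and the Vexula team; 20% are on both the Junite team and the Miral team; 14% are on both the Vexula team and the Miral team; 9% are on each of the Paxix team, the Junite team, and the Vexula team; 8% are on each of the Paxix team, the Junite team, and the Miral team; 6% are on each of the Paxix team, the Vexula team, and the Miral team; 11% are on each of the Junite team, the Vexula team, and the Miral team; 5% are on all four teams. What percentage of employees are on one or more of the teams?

96%

Inclusion–exclusion gives
P(at least one) = 42 + 51 + 42 + 42 − 20 − 19 − 14 − 23 − 20 − 14 + 9 + 8 + 6 + 11 − 5 = 96%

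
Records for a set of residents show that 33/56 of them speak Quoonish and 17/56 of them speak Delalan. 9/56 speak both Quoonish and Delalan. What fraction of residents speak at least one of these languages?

41/56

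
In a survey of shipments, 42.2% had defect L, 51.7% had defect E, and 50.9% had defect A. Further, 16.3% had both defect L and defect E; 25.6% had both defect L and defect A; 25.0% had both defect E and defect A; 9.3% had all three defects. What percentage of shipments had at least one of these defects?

P(≥1) = 42.2 + 51.7 + 50.9 − 16.3 − 25.6 − 25.0 + 9.3 = 87.2%

87.2%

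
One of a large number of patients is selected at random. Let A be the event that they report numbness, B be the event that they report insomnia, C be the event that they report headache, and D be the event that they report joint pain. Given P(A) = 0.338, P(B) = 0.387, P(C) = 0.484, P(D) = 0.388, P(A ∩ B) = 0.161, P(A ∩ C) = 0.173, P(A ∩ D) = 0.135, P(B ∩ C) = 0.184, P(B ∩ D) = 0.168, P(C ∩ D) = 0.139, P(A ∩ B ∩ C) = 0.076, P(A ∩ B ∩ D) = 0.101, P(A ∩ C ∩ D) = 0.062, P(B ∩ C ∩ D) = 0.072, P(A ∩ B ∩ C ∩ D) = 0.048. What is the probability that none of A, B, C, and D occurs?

0.100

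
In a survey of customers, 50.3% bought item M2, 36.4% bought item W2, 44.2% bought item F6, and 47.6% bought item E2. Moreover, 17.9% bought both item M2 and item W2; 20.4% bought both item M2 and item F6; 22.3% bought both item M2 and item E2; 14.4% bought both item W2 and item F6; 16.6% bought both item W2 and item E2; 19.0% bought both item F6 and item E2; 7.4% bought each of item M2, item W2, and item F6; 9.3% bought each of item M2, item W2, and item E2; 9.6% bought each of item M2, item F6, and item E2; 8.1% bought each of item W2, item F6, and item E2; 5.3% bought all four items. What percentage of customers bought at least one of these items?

P(union) = 50.3 + 36.4 + 44.2 + 47.6 − 17.9 − 20.4 − 22.3 − 14.4 − 16.6 − 19.0 + 7.4 + 9.3 + 9.6 + 8.1 − 5.3 = 97.0%

97.0%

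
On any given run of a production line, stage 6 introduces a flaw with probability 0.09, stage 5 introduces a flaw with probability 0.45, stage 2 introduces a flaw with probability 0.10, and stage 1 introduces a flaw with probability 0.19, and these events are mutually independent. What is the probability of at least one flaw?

0.6351355

P(none) = (1 − 0.09) × (1 − 0.45) × (1 − 0.10) × (1 − 0.19) = 0.91 × 0.55 × 0.90 × 0.81 = 0.3648645
P(at least one) = 1 − 0.3648645 = 0.6351355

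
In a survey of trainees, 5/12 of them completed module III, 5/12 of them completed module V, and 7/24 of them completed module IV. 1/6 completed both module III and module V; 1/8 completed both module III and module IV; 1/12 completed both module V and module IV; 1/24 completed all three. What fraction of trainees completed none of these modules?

Inclusion–exclusion gives
P(≥1) = 5/12 + 5/12 + 7/24 − 1/6 − 1/8 − 1/12 + 1/24 = 19/24
P(none) = 1 − 19/24 = 5/24

5/24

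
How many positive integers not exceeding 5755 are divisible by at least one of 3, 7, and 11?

2765

Using inclusion–exclusion:
1918 + 822 + 523 − 274 − 174 − 74 + 24 = 2765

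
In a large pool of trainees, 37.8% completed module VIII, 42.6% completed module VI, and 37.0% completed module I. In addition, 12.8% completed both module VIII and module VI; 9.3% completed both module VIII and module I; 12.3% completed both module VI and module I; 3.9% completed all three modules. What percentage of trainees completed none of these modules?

P(≥1) = 37.8 + 42.6 + 37.0 − 12.8 − 9.3 − 12.3 + 3.9 = 86.9%
P(none) = 100% − 86.9% = 13.1%

13.1%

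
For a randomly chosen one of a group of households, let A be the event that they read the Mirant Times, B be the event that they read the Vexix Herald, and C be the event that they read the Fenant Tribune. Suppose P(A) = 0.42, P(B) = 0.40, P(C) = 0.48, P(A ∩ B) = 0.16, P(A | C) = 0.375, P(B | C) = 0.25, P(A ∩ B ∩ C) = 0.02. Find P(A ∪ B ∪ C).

0.86

P(A ∩ C) = P(C)·P(A|C) = 0.48 × 0.375 = 0.18
P(B ∩ C) = P(C)·P(B|C) = 0.48 × 0.25 = 0.12
Inclusion–exclusion gives
P(A ∪ B ∪ C) = 0.42 + 0.40 + 0.48 − 0.16 − 0.18 − 0.12 + 0.02 = 0.86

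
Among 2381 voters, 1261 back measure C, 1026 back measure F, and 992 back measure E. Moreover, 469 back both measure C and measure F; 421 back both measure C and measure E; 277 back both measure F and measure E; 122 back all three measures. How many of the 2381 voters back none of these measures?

147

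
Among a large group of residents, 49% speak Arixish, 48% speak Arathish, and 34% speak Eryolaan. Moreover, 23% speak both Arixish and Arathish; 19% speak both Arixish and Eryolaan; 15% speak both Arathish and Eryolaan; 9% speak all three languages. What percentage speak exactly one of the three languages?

44%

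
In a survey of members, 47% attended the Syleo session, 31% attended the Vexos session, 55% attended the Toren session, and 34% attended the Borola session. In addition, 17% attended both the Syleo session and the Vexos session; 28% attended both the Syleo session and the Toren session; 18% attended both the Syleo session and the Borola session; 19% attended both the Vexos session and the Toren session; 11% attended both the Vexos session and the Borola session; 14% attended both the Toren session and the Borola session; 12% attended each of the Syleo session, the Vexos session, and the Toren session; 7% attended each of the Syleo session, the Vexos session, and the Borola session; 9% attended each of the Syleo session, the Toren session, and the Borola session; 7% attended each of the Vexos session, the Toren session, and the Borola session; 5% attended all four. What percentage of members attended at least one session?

P(union) = 47 + 31 + 55 + 34 − 17 − 28 − 18 − 19 − 11 − 14 + 12 + 7 + 9 + 7 − 5 = 90%

90%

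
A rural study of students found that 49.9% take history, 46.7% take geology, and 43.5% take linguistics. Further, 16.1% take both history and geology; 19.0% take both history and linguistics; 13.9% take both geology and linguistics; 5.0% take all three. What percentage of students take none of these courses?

3.9%

By inclusion–exclusion:
P(union) = 49.9 + 46.7 + 43.5 − 16.1 − 19.0 − 13.9 + 5.0 = 96.1%
P(none) = 100% − 96.1% = 3.9%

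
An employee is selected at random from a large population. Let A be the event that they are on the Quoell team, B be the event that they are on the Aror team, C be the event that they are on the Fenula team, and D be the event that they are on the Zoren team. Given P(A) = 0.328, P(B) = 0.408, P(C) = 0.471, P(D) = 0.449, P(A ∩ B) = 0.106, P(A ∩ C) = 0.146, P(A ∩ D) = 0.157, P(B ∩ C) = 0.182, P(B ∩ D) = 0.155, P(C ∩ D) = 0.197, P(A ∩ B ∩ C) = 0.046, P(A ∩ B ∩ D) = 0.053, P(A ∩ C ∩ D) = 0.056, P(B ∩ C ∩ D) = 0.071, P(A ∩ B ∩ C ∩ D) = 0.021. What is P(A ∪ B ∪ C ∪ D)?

Inclusion–exclusion gives
P(A ∪ B ∪ C ∪ D) = 0.328 + 0.408 + 0.471 + 0.449 − 0.106 − 0.146 − 0.157 − 0.182 − 0.155 − 0.197 + 0.046 + 0.053 + 0.056 + 0.071 − 0.021 = 0.918

0.918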